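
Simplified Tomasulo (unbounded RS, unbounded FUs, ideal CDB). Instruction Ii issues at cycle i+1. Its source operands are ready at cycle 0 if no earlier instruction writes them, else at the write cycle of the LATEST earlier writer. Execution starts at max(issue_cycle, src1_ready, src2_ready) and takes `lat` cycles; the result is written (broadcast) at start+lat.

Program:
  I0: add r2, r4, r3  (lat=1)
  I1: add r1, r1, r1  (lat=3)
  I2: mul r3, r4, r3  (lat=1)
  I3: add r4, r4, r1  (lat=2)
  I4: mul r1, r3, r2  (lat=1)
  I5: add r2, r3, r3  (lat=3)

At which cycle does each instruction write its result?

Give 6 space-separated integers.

Answer: 2 5 4 7 6 9

Derivation:
I0 add r2: issue@1 deps=(None,None) exec_start@1 write@2
I1 add r1: issue@2 deps=(None,None) exec_start@2 write@5
I2 mul r3: issue@3 deps=(None,None) exec_start@3 write@4
I3 add r4: issue@4 deps=(None,1) exec_start@5 write@7
I4 mul r1: issue@5 deps=(2,0) exec_start@5 write@6
I5 add r2: issue@6 deps=(2,2) exec_start@6 write@9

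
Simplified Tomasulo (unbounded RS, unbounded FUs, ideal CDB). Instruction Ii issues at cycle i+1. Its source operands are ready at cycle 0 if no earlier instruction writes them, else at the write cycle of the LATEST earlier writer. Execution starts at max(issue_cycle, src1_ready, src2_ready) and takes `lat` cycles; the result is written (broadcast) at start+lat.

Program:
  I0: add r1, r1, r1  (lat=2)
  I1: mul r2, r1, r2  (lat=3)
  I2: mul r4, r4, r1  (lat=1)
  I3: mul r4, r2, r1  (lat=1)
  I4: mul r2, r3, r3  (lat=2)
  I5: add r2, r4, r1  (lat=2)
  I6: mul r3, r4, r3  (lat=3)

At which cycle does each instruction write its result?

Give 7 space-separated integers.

I0 add r1: issue@1 deps=(None,None) exec_start@1 write@3
I1 mul r2: issue@2 deps=(0,None) exec_start@3 write@6
I2 mul r4: issue@3 deps=(None,0) exec_start@3 write@4
I3 mul r4: issue@4 deps=(1,0) exec_start@6 write@7
I4 mul r2: issue@5 deps=(None,None) exec_start@5 write@7
I5 add r2: issue@6 deps=(3,0) exec_start@7 write@9
I6 mul r3: issue@7 deps=(3,None) exec_start@7 write@10

Answer: 3 6 4 7 7 9 10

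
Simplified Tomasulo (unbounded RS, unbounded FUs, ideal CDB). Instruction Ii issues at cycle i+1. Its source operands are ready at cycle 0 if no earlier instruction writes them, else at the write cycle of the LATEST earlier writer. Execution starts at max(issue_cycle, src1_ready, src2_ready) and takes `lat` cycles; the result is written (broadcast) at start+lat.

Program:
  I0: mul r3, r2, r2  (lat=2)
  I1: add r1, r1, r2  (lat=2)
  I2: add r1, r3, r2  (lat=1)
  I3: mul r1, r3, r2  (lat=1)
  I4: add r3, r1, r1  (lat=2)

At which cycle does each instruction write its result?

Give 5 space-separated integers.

I0 mul r3: issue@1 deps=(None,None) exec_start@1 write@3
I1 add r1: issue@2 deps=(None,None) exec_start@2 write@4
I2 add r1: issue@3 deps=(0,None) exec_start@3 write@4
I3 mul r1: issue@4 deps=(0,None) exec_start@4 write@5
I4 add r3: issue@5 deps=(3,3) exec_start@5 write@7

Answer: 3 4 4 5 7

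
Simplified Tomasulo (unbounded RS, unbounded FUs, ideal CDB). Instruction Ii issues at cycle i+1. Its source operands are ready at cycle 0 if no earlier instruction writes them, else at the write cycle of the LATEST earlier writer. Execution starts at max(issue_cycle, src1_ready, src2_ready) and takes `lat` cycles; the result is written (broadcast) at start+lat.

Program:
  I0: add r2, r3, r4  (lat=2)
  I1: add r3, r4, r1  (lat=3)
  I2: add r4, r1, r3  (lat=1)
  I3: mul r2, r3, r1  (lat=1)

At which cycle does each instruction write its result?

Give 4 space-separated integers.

Answer: 3 5 6 6

Derivation:
I0 add r2: issue@1 deps=(None,None) exec_start@1 write@3
I1 add r3: issue@2 deps=(None,None) exec_start@2 write@5
I2 add r4: issue@3 deps=(None,1) exec_start@5 write@6
I3 mul r2: issue@4 deps=(1,None) exec_start@5 write@6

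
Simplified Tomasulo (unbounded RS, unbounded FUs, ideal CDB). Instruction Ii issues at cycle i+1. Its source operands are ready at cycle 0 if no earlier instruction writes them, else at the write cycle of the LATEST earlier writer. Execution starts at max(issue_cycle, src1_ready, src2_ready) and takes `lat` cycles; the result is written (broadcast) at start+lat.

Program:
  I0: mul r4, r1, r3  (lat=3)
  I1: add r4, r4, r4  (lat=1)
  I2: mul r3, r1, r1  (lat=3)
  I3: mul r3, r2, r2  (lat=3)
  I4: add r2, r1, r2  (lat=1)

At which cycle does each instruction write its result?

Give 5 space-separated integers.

I0 mul r4: issue@1 deps=(None,None) exec_start@1 write@4
I1 add r4: issue@2 deps=(0,0) exec_start@4 write@5
I2 mul r3: issue@3 deps=(None,None) exec_start@3 write@6
I3 mul r3: issue@4 deps=(None,None) exec_start@4 write@7
I4 add r2: issue@5 deps=(None,None) exec_start@5 write@6

Answer: 4 5 6 7 6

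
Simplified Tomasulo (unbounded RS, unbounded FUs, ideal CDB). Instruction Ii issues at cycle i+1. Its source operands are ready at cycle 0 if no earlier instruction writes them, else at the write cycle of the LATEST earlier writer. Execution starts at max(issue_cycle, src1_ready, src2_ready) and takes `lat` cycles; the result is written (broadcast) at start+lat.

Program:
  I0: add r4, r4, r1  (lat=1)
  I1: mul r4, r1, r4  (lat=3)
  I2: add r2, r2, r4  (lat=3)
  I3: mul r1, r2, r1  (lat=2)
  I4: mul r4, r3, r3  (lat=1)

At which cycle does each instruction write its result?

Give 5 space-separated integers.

Answer: 2 5 8 10 6

Derivation:
I0 add r4: issue@1 deps=(None,None) exec_start@1 write@2
I1 mul r4: issue@2 deps=(None,0) exec_start@2 write@5
I2 add r2: issue@3 deps=(None,1) exec_start@5 write@8
I3 mul r1: issue@4 deps=(2,None) exec_start@8 write@10
I4 mul r4: issue@5 deps=(None,None) exec_start@5 write@6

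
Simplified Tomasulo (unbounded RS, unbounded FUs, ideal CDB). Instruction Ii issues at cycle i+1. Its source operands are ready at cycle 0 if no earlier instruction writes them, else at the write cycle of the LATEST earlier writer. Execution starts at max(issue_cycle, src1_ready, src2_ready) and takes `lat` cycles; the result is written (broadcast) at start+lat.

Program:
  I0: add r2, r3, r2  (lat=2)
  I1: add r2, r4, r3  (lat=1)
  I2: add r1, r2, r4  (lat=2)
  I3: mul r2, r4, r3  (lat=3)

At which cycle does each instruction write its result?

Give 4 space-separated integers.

I0 add r2: issue@1 deps=(None,None) exec_start@1 write@3
I1 add r2: issue@2 deps=(None,None) exec_start@2 write@3
I2 add r1: issue@3 deps=(1,None) exec_start@3 write@5
I3 mul r2: issue@4 deps=(None,None) exec_start@4 write@7

Answer: 3 3 5 7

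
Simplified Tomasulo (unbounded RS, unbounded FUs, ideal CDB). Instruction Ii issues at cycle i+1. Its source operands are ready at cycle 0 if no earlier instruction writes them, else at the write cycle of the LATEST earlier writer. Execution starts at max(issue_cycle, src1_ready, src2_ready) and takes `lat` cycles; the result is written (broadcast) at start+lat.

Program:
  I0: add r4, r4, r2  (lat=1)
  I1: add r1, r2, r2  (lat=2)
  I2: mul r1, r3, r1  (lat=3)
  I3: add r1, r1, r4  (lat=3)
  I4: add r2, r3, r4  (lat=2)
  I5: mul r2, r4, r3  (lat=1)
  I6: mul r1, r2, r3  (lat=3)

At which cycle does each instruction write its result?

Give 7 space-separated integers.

I0 add r4: issue@1 deps=(None,None) exec_start@1 write@2
I1 add r1: issue@2 deps=(None,None) exec_start@2 write@4
I2 mul r1: issue@3 deps=(None,1) exec_start@4 write@7
I3 add r1: issue@4 deps=(2,0) exec_start@7 write@10
I4 add r2: issue@5 deps=(None,0) exec_start@5 write@7
I5 mul r2: issue@6 deps=(0,None) exec_start@6 write@7
I6 mul r1: issue@7 deps=(5,None) exec_start@7 write@10

Answer: 2 4 7 10 7 7 10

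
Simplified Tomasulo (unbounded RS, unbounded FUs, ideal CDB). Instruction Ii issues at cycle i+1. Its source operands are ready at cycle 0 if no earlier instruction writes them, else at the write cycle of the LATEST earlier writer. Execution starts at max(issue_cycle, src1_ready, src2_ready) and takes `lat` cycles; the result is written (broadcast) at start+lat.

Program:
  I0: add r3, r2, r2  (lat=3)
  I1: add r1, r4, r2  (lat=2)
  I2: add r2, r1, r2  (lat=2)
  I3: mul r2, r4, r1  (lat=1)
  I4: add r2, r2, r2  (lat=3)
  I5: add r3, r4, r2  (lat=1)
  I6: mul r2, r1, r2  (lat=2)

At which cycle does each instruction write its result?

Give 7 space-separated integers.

Answer: 4 4 6 5 8 9 10

Derivation:
I0 add r3: issue@1 deps=(None,None) exec_start@1 write@4
I1 add r1: issue@2 deps=(None,None) exec_start@2 write@4
I2 add r2: issue@3 deps=(1,None) exec_start@4 write@6
I3 mul r2: issue@4 deps=(None,1) exec_start@4 write@5
I4 add r2: issue@5 deps=(3,3) exec_start@5 write@8
I5 add r3: issue@6 deps=(None,4) exec_start@8 write@9
I6 mul r2: issue@7 deps=(1,4) exec_start@8 write@10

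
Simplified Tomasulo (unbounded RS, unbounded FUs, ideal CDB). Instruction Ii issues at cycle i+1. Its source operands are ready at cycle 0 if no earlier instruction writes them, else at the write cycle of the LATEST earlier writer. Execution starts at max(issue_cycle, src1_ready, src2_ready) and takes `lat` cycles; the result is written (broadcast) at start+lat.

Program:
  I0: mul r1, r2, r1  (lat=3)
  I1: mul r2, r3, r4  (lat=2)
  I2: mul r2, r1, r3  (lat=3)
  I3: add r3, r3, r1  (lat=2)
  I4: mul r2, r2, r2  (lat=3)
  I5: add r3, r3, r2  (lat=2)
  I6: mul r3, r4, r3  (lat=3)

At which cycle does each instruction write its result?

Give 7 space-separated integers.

Answer: 4 4 7 6 10 12 15

Derivation:
I0 mul r1: issue@1 deps=(None,None) exec_start@1 write@4
I1 mul r2: issue@2 deps=(None,None) exec_start@2 write@4
I2 mul r2: issue@3 deps=(0,None) exec_start@4 write@7
I3 add r3: issue@4 deps=(None,0) exec_start@4 write@6
I4 mul r2: issue@5 deps=(2,2) exec_start@7 write@10
I5 add r3: issue@6 deps=(3,4) exec_start@10 write@12
I6 mul r3: issue@7 deps=(None,5) exec_start@12 write@15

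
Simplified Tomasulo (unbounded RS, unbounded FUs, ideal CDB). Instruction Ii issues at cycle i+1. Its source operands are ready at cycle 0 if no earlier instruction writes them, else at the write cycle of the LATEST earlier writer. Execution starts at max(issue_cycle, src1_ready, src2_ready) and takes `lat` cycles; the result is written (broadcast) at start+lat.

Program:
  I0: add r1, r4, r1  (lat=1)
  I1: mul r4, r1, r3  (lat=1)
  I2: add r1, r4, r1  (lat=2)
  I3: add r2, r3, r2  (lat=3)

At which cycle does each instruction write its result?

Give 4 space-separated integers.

I0 add r1: issue@1 deps=(None,None) exec_start@1 write@2
I1 mul r4: issue@2 deps=(0,None) exec_start@2 write@3
I2 add r1: issue@3 deps=(1,0) exec_start@3 write@5
I3 add r2: issue@4 deps=(None,None) exec_start@4 write@7

Answer: 2 3 5 7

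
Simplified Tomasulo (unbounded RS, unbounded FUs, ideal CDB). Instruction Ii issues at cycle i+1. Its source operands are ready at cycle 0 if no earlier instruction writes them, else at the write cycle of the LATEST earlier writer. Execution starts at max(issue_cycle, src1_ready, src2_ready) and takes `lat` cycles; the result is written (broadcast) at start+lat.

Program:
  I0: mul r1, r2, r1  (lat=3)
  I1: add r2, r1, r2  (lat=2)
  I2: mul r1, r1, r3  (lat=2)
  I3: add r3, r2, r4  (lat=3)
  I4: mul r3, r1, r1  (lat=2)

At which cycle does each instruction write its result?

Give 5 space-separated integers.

Answer: 4 6 6 9 8

Derivation:
I0 mul r1: issue@1 deps=(None,None) exec_start@1 write@4
I1 add r2: issue@2 deps=(0,None) exec_start@4 write@6
I2 mul r1: issue@3 deps=(0,None) exec_start@4 write@6
I3 add r3: issue@4 deps=(1,None) exec_start@6 write@9
I4 mul r3: issue@5 deps=(2,2) exec_start@6 write@8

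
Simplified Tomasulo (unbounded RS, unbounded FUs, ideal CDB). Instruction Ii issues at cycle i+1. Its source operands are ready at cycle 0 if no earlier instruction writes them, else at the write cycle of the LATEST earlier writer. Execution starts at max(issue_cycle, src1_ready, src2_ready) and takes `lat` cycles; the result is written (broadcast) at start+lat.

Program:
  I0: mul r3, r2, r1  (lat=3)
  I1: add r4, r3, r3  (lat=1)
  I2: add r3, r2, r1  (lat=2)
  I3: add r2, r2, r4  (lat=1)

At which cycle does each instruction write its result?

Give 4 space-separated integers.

Answer: 4 5 5 6

Derivation:
I0 mul r3: issue@1 deps=(None,None) exec_start@1 write@4
I1 add r4: issue@2 deps=(0,0) exec_start@4 write@5
I2 add r3: issue@3 deps=(None,None) exec_start@3 write@5
I3 add r2: issue@4 deps=(None,1) exec_start@5 write@6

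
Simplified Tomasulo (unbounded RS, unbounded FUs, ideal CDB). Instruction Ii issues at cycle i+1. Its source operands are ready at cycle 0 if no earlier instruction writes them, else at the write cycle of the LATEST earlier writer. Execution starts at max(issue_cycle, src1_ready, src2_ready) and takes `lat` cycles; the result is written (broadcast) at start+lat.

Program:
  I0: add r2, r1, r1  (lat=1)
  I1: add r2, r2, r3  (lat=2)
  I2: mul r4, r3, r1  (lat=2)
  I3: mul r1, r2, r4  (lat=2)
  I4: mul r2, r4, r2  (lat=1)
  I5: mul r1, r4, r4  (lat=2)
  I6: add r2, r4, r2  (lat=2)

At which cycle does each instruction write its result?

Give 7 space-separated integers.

Answer: 2 4 5 7 6 8 9

Derivation:
I0 add r2: issue@1 deps=(None,None) exec_start@1 write@2
I1 add r2: issue@2 deps=(0,None) exec_start@2 write@4
I2 mul r4: issue@3 deps=(None,None) exec_start@3 write@5
I3 mul r1: issue@4 deps=(1,2) exec_start@5 write@7
I4 mul r2: issue@5 deps=(2,1) exec_start@5 write@6
I5 mul r1: issue@6 deps=(2,2) exec_start@6 write@8
I6 add r2: issue@7 deps=(2,4) exec_start@7 write@9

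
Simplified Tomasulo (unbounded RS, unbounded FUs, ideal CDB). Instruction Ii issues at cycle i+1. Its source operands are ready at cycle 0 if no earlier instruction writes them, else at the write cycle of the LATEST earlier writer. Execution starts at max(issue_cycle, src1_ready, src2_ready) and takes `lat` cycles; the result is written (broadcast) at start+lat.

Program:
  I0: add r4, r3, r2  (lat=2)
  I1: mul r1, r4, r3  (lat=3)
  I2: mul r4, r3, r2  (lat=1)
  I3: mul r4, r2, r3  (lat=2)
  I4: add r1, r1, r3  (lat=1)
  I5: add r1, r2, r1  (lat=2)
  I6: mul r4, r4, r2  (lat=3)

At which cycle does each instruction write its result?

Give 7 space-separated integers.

Answer: 3 6 4 6 7 9 10

Derivation:
I0 add r4: issue@1 deps=(None,None) exec_start@1 write@3
I1 mul r1: issue@2 deps=(0,None) exec_start@3 write@6
I2 mul r4: issue@3 deps=(None,None) exec_start@3 write@4
I3 mul r4: issue@4 deps=(None,None) exec_start@4 write@6
I4 add r1: issue@5 deps=(1,None) exec_start@6 write@7
I5 add r1: issue@6 deps=(None,4) exec_start@7 write@9
I6 mul r4: issue@7 deps=(3,None) exec_start@7 write@10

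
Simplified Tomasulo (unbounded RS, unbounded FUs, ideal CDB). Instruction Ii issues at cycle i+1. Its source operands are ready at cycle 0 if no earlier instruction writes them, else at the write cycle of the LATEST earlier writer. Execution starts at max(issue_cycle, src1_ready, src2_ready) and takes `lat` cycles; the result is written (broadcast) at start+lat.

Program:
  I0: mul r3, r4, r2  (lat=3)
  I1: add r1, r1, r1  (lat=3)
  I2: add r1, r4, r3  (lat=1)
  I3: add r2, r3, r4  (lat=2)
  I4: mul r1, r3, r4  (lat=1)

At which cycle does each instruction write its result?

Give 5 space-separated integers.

I0 mul r3: issue@1 deps=(None,None) exec_start@1 write@4
I1 add r1: issue@2 deps=(None,None) exec_start@2 write@5
I2 add r1: issue@3 deps=(None,0) exec_start@4 write@5
I3 add r2: issue@4 deps=(0,None) exec_start@4 write@6
I4 mul r1: issue@5 deps=(0,None) exec_start@5 write@6

Answer: 4 5 5 6 6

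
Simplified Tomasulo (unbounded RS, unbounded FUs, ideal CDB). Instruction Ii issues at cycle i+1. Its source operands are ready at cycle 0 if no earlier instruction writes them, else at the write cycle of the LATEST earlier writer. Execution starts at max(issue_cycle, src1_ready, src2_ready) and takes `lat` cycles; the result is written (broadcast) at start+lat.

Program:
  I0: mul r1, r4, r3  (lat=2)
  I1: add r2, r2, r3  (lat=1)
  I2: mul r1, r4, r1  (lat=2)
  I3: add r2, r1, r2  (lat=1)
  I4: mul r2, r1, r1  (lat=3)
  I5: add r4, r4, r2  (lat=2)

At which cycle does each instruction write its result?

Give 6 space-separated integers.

Answer: 3 3 5 6 8 10

Derivation:
I0 mul r1: issue@1 deps=(None,None) exec_start@1 write@3
I1 add r2: issue@2 deps=(None,None) exec_start@2 write@3
I2 mul r1: issue@3 deps=(None,0) exec_start@3 write@5
I3 add r2: issue@4 deps=(2,1) exec_start@5 write@6
I4 mul r2: issue@5 deps=(2,2) exec_start@5 write@8
I5 add r4: issue@6 deps=(None,4) exec_start@8 write@10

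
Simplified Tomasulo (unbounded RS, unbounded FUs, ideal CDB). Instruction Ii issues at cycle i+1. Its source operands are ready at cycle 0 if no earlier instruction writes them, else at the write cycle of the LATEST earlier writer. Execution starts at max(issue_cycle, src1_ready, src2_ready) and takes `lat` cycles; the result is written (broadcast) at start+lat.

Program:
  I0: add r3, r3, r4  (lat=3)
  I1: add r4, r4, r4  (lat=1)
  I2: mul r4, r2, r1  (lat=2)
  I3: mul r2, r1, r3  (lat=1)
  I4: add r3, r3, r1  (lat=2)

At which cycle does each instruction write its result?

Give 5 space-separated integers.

I0 add r3: issue@1 deps=(None,None) exec_start@1 write@4
I1 add r4: issue@2 deps=(None,None) exec_start@2 write@3
I2 mul r4: issue@3 deps=(None,None) exec_start@3 write@5
I3 mul r2: issue@4 deps=(None,0) exec_start@4 write@5
I4 add r3: issue@5 deps=(0,None) exec_start@5 write@7

Answer: 4 3 5 5 7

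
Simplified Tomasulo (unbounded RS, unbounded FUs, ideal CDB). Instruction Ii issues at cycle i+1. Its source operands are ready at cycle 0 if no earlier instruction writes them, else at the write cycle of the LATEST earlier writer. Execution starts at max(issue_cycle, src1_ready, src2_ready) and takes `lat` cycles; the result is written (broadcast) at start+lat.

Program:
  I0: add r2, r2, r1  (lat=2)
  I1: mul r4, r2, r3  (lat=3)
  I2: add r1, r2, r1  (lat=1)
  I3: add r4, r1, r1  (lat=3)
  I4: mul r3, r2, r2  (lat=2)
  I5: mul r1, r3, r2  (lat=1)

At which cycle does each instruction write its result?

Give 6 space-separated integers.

I0 add r2: issue@1 deps=(None,None) exec_start@1 write@3
I1 mul r4: issue@2 deps=(0,None) exec_start@3 write@6
I2 add r1: issue@3 deps=(0,None) exec_start@3 write@4
I3 add r4: issue@4 deps=(2,2) exec_start@4 write@7
I4 mul r3: issue@5 deps=(0,0) exec_start@5 write@7
I5 mul r1: issue@6 deps=(4,0) exec_start@7 write@8

Answer: 3 6 4 7 7 8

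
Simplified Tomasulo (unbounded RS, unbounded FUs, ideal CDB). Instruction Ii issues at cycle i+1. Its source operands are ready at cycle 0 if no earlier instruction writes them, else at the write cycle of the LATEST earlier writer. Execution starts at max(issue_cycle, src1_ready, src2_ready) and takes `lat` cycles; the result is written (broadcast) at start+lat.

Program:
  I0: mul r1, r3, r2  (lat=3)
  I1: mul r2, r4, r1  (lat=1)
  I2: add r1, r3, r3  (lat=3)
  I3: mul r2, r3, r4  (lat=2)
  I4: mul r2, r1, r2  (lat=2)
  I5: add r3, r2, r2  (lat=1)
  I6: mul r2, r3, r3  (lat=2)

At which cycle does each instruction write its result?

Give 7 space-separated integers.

Answer: 4 5 6 6 8 9 11

Derivation:
I0 mul r1: issue@1 deps=(None,None) exec_start@1 write@4
I1 mul r2: issue@2 deps=(None,0) exec_start@4 write@5
I2 add r1: issue@3 deps=(None,None) exec_start@3 write@6
I3 mul r2: issue@4 deps=(None,None) exec_start@4 write@6
I4 mul r2: issue@5 deps=(2,3) exec_start@6 write@8
I5 add r3: issue@6 deps=(4,4) exec_start@8 write@9
I6 mul r2: issue@7 deps=(5,5) exec_start@9 write@11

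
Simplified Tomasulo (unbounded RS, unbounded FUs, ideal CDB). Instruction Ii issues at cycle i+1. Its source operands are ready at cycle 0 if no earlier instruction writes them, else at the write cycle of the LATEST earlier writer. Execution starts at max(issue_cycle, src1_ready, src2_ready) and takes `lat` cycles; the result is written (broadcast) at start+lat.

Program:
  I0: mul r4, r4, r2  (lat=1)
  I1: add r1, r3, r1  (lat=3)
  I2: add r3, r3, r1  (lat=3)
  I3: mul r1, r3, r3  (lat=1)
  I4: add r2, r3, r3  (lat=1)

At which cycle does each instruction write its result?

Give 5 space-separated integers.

I0 mul r4: issue@1 deps=(None,None) exec_start@1 write@2
I1 add r1: issue@2 deps=(None,None) exec_start@2 write@5
I2 add r3: issue@3 deps=(None,1) exec_start@5 write@8
I3 mul r1: issue@4 deps=(2,2) exec_start@8 write@9
I4 add r2: issue@5 deps=(2,2) exec_start@8 write@9

Answer: 2 5 8 9 9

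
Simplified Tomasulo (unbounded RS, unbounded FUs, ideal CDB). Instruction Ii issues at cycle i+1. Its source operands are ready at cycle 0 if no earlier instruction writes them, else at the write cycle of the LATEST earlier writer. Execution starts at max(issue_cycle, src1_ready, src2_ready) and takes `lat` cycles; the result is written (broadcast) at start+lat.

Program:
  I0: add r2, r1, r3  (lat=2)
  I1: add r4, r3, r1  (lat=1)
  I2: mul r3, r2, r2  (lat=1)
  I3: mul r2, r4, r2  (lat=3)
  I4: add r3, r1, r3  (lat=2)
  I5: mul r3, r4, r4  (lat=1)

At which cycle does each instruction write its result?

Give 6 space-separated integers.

I0 add r2: issue@1 deps=(None,None) exec_start@1 write@3
I1 add r4: issue@2 deps=(None,None) exec_start@2 write@3
I2 mul r3: issue@3 deps=(0,0) exec_start@3 write@4
I3 mul r2: issue@4 deps=(1,0) exec_start@4 write@7
I4 add r3: issue@5 deps=(None,2) exec_start@5 write@7
I5 mul r3: issue@6 deps=(1,1) exec_start@6 write@7

Answer: 3 3 4 7 7 7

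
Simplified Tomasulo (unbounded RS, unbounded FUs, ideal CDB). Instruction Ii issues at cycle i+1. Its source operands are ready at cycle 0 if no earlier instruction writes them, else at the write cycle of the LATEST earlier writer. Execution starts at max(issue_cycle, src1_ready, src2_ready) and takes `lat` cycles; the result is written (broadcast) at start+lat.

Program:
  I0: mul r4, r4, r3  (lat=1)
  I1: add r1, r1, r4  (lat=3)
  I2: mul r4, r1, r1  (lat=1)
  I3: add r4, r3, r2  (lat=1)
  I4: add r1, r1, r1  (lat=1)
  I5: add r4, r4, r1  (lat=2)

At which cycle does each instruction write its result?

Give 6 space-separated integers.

I0 mul r4: issue@1 deps=(None,None) exec_start@1 write@2
I1 add r1: issue@2 deps=(None,0) exec_start@2 write@5
I2 mul r4: issue@3 deps=(1,1) exec_start@5 write@6
I3 add r4: issue@4 deps=(None,None) exec_start@4 write@5
I4 add r1: issue@5 deps=(1,1) exec_start@5 write@6
I5 add r4: issue@6 deps=(3,4) exec_start@6 write@8

Answer: 2 5 6 5 6 8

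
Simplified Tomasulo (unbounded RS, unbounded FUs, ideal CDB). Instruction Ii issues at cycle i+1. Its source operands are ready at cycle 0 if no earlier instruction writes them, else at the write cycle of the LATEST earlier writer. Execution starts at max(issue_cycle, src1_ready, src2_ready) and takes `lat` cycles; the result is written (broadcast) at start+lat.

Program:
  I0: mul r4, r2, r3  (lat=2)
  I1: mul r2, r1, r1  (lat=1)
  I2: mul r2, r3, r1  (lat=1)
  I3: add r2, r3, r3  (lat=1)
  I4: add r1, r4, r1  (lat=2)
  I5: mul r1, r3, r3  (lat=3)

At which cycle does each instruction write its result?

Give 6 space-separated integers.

I0 mul r4: issue@1 deps=(None,None) exec_start@1 write@3
I1 mul r2: issue@2 deps=(None,None) exec_start@2 write@3
I2 mul r2: issue@3 deps=(None,None) exec_start@3 write@4
I3 add r2: issue@4 deps=(None,None) exec_start@4 write@5
I4 add r1: issue@5 deps=(0,None) exec_start@5 write@7
I5 mul r1: issue@6 deps=(None,None) exec_start@6 write@9

Answer: 3 3 4 5 7 9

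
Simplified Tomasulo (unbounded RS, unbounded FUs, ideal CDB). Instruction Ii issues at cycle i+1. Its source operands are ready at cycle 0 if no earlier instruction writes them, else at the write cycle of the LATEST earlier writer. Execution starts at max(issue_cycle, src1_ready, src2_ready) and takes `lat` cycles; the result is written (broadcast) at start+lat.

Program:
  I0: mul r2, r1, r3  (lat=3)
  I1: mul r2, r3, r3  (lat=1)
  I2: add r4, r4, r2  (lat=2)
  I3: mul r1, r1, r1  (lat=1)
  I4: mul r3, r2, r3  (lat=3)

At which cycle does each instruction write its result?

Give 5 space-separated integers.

Answer: 4 3 5 5 8

Derivation:
I0 mul r2: issue@1 deps=(None,None) exec_start@1 write@4
I1 mul r2: issue@2 deps=(None,None) exec_start@2 write@3
I2 add r4: issue@3 deps=(None,1) exec_start@3 write@5
I3 mul r1: issue@4 deps=(None,None) exec_start@4 write@5
I4 mul r3: issue@5 deps=(1,None) exec_start@5 write@8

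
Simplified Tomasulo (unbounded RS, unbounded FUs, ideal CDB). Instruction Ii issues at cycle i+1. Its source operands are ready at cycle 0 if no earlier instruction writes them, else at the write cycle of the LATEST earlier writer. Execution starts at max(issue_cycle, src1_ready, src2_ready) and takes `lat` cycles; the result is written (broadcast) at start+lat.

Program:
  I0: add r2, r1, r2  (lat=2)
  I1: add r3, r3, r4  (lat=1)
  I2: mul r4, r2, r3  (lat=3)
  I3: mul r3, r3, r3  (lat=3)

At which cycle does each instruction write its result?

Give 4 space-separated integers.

I0 add r2: issue@1 deps=(None,None) exec_start@1 write@3
I1 add r3: issue@2 deps=(None,None) exec_start@2 write@3
I2 mul r4: issue@3 deps=(0,1) exec_start@3 write@6
I3 mul r3: issue@4 deps=(1,1) exec_start@4 write@7

Answer: 3 3 6 7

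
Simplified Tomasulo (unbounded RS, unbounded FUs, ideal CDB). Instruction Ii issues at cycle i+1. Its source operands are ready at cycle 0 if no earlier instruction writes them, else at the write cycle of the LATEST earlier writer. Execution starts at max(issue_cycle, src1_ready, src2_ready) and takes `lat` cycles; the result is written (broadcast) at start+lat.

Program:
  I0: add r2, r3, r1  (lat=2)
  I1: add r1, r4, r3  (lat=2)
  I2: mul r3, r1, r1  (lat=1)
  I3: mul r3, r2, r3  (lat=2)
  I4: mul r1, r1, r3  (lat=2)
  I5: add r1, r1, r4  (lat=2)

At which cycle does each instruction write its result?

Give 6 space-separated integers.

I0 add r2: issue@1 deps=(None,None) exec_start@1 write@3
I1 add r1: issue@2 deps=(None,None) exec_start@2 write@4
I2 mul r3: issue@3 deps=(1,1) exec_start@4 write@5
I3 mul r3: issue@4 deps=(0,2) exec_start@5 write@7
I4 mul r1: issue@5 deps=(1,3) exec_start@7 write@9
I5 add r1: issue@6 deps=(4,None) exec_start@9 write@11

Answer: 3 4 5 7 9 11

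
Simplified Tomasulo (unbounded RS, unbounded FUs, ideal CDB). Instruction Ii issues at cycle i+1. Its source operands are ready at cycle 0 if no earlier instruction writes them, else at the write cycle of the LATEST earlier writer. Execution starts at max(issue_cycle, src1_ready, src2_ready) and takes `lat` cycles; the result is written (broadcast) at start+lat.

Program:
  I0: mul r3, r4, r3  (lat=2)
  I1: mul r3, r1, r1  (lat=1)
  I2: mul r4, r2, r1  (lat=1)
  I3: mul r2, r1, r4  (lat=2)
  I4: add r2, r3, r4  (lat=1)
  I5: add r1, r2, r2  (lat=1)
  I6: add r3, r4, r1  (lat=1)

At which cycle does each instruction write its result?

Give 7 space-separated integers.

Answer: 3 3 4 6 6 7 8

Derivation:
I0 mul r3: issue@1 deps=(None,None) exec_start@1 write@3
I1 mul r3: issue@2 deps=(None,None) exec_start@2 write@3
I2 mul r4: issue@3 deps=(None,None) exec_start@3 write@4
I3 mul r2: issue@4 deps=(None,2) exec_start@4 write@6
I4 add r2: issue@5 deps=(1,2) exec_start@5 write@6
I5 add r1: issue@6 deps=(4,4) exec_start@6 write@7
I6 add r3: issue@7 deps=(2,5) exec_start@7 write@8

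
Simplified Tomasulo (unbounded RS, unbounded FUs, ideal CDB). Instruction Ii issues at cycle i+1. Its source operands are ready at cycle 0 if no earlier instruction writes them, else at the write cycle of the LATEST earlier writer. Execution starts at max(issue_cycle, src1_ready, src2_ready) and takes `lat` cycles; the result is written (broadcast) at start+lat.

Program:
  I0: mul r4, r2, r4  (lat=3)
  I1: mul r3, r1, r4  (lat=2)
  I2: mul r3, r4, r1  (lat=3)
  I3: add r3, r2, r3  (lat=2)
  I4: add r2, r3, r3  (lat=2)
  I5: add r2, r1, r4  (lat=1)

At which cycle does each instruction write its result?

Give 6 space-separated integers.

Answer: 4 6 7 9 11 7

Derivation:
I0 mul r4: issue@1 deps=(None,None) exec_start@1 write@4
I1 mul r3: issue@2 deps=(None,0) exec_start@4 write@6
I2 mul r3: issue@3 deps=(0,None) exec_start@4 write@7
I3 add r3: issue@4 deps=(None,2) exec_start@7 write@9
I4 add r2: issue@5 deps=(3,3) exec_start@9 write@11
I5 add r2: issue@6 deps=(None,0) exec_start@6 write@7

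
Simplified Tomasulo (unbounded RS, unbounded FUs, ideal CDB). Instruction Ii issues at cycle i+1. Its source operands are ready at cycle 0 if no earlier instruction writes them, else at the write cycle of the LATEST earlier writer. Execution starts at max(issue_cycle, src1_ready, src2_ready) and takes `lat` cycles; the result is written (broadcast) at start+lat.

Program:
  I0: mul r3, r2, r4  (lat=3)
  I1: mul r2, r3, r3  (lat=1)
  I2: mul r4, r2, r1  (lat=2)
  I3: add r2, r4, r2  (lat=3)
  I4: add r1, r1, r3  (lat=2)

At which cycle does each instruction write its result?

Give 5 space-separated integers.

Answer: 4 5 7 10 7

Derivation:
I0 mul r3: issue@1 deps=(None,None) exec_start@1 write@4
I1 mul r2: issue@2 deps=(0,0) exec_start@4 write@5
I2 mul r4: issue@3 deps=(1,None) exec_start@5 write@7
I3 add r2: issue@4 deps=(2,1) exec_start@7 write@10
I4 add r1: issue@5 deps=(None,0) exec_start@5 write@7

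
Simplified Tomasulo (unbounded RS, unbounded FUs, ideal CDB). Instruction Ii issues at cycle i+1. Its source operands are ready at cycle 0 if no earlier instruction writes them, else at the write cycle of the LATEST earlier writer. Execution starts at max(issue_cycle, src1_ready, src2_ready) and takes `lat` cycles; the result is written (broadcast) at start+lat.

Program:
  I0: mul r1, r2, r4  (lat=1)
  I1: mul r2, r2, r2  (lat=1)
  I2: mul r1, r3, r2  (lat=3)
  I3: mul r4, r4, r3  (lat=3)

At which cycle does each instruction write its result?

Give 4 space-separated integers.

I0 mul r1: issue@1 deps=(None,None) exec_start@1 write@2
I1 mul r2: issue@2 deps=(None,None) exec_start@2 write@3
I2 mul r1: issue@3 deps=(None,1) exec_start@3 write@6
I3 mul r4: issue@4 deps=(None,None) exec_start@4 write@7

Answer: 2 3 6 7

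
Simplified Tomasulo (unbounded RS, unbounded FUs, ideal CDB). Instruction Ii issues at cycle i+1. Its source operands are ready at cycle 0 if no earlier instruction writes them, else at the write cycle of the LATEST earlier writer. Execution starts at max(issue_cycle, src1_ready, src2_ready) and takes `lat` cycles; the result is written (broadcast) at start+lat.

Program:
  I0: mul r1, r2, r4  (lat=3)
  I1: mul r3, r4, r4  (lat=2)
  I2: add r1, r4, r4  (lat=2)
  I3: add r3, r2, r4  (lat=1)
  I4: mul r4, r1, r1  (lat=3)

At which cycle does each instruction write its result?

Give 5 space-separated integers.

Answer: 4 4 5 5 8

Derivation:
I0 mul r1: issue@1 deps=(None,None) exec_start@1 write@4
I1 mul r3: issue@2 deps=(None,None) exec_start@2 write@4
I2 add r1: issue@3 deps=(None,None) exec_start@3 write@5
I3 add r3: issue@4 deps=(None,None) exec_start@4 write@5
I4 mul r4: issue@5 deps=(2,2) exec_start@5 write@8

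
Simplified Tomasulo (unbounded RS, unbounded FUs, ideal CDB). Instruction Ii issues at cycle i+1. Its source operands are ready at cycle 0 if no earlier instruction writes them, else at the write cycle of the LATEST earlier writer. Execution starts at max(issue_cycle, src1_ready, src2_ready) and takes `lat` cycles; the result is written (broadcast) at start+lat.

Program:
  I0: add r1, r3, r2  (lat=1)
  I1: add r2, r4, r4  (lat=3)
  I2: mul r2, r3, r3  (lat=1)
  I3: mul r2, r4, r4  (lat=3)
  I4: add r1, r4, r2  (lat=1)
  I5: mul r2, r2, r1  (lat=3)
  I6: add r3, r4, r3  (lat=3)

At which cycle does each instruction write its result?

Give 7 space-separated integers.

I0 add r1: issue@1 deps=(None,None) exec_start@1 write@2
I1 add r2: issue@2 deps=(None,None) exec_start@2 write@5
I2 mul r2: issue@3 deps=(None,None) exec_start@3 write@4
I3 mul r2: issue@4 deps=(None,None) exec_start@4 write@7
I4 add r1: issue@5 deps=(None,3) exec_start@7 write@8
I5 mul r2: issue@6 deps=(3,4) exec_start@8 write@11
I6 add r3: issue@7 deps=(None,None) exec_start@7 write@10

Answer: 2 5 4 7 8 11 10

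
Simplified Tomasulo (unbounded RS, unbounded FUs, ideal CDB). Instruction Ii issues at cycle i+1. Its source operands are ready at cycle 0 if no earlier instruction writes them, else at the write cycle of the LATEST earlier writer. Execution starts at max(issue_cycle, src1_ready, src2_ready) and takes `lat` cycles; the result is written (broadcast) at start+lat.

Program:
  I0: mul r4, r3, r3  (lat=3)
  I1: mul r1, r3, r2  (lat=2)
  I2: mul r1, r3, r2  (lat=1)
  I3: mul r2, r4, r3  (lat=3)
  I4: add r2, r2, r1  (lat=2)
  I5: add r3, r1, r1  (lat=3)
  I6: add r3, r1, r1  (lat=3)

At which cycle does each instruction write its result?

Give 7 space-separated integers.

I0 mul r4: issue@1 deps=(None,None) exec_start@1 write@4
I1 mul r1: issue@2 deps=(None,None) exec_start@2 write@4
I2 mul r1: issue@3 deps=(None,None) exec_start@3 write@4
I3 mul r2: issue@4 deps=(0,None) exec_start@4 write@7
I4 add r2: issue@5 deps=(3,2) exec_start@7 write@9
I5 add r3: issue@6 deps=(2,2) exec_start@6 write@9
I6 add r3: issue@7 deps=(2,2) exec_start@7 write@10

Answer: 4 4 4 7 9 9 10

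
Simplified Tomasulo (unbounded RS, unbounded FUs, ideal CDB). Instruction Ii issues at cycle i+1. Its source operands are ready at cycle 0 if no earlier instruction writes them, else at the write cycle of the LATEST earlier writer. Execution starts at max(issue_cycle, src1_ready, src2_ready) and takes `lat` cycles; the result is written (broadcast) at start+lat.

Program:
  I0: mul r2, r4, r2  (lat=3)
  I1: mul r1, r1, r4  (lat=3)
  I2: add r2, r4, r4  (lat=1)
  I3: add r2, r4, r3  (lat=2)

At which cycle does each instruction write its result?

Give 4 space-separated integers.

Answer: 4 5 4 6

Derivation:
I0 mul r2: issue@1 deps=(None,None) exec_start@1 write@4
I1 mul r1: issue@2 deps=(None,None) exec_start@2 write@5
I2 add r2: issue@3 deps=(None,None) exec_start@3 write@4
I3 add r2: issue@4 deps=(None,None) exec_start@4 write@6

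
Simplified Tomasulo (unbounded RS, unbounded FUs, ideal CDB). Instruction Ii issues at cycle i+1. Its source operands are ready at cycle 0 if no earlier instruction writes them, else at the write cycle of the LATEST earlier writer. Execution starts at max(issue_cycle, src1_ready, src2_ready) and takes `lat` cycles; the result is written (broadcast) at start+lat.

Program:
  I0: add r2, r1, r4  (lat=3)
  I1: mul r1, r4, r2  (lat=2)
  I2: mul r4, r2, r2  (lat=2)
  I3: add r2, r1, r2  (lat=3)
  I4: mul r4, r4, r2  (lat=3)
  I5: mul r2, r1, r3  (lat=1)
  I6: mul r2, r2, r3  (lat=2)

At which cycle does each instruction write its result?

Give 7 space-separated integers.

Answer: 4 6 6 9 12 7 9

Derivation:
I0 add r2: issue@1 deps=(None,None) exec_start@1 write@4
I1 mul r1: issue@2 deps=(None,0) exec_start@4 write@6
I2 mul r4: issue@3 deps=(0,0) exec_start@4 write@6
I3 add r2: issue@4 deps=(1,0) exec_start@6 write@9
I4 mul r4: issue@5 deps=(2,3) exec_start@9 write@12
I5 mul r2: issue@6 deps=(1,None) exec_start@6 write@7
I6 mul r2: issue@7 deps=(5,None) exec_start@7 write@9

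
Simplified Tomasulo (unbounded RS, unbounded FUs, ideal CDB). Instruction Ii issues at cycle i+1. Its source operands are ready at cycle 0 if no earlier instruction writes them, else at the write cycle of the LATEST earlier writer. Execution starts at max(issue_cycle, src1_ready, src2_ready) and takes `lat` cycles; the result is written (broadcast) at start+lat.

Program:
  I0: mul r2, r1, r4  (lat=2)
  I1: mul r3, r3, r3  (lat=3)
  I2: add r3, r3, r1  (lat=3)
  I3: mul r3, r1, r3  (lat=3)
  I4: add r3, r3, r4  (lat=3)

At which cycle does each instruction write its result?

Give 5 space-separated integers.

I0 mul r2: issue@1 deps=(None,None) exec_start@1 write@3
I1 mul r3: issue@2 deps=(None,None) exec_start@2 write@5
I2 add r3: issue@3 deps=(1,None) exec_start@5 write@8
I3 mul r3: issue@4 deps=(None,2) exec_start@8 write@11
I4 add r3: issue@5 deps=(3,None) exec_start@11 write@14

Answer: 3 5 8 11 14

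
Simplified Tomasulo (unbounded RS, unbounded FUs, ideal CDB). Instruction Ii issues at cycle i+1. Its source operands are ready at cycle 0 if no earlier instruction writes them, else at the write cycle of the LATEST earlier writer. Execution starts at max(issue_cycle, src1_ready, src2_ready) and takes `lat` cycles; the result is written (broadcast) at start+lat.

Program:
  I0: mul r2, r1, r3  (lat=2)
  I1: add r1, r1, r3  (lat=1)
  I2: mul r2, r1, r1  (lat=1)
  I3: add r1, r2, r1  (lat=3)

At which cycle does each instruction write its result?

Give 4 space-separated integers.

I0 mul r2: issue@1 deps=(None,None) exec_start@1 write@3
I1 add r1: issue@2 deps=(None,None) exec_start@2 write@3
I2 mul r2: issue@3 deps=(1,1) exec_start@3 write@4
I3 add r1: issue@4 deps=(2,1) exec_start@4 write@7

Answer: 3 3 4 7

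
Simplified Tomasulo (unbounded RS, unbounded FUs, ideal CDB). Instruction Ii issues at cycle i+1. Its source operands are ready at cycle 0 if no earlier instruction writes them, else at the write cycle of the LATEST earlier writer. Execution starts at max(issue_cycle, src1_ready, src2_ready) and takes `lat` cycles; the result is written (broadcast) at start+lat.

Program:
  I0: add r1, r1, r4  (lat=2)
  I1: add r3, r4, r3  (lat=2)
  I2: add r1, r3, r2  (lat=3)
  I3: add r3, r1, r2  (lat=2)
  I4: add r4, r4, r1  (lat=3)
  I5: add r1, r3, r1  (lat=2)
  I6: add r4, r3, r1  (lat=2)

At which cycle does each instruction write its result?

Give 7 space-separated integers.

Answer: 3 4 7 9 10 11 13

Derivation:
I0 add r1: issue@1 deps=(None,None) exec_start@1 write@3
I1 add r3: issue@2 deps=(None,None) exec_start@2 write@4
I2 add r1: issue@3 deps=(1,None) exec_start@4 write@7
I3 add r3: issue@4 deps=(2,None) exec_start@7 write@9
I4 add r4: issue@5 deps=(None,2) exec_start@7 write@10
I5 add r1: issue@6 deps=(3,2) exec_start@9 write@11
I6 add r4: issue@7 deps=(3,5) exec_start@11 write@13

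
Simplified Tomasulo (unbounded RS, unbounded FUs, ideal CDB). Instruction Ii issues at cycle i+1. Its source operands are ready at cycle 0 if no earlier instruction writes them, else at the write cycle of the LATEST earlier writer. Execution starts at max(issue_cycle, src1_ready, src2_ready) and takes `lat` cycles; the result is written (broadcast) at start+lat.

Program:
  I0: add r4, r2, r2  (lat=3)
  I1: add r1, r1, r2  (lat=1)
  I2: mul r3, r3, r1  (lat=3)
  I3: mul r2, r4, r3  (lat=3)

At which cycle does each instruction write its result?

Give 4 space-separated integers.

Answer: 4 3 6 9

Derivation:
I0 add r4: issue@1 deps=(None,None) exec_start@1 write@4
I1 add r1: issue@2 deps=(None,None) exec_start@2 write@3
I2 mul r3: issue@3 deps=(None,1) exec_start@3 write@6
I3 mul r2: issue@4 deps=(0,2) exec_start@6 write@9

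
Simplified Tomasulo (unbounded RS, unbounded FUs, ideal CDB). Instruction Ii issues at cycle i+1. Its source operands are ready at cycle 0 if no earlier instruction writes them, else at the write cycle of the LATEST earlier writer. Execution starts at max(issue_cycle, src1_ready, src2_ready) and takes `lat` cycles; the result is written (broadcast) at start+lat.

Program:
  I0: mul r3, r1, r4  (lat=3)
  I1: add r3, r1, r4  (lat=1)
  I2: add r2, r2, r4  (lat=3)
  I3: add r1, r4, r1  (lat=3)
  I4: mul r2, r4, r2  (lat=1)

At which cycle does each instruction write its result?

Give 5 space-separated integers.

I0 mul r3: issue@1 deps=(None,None) exec_start@1 write@4
I1 add r3: issue@2 deps=(None,None) exec_start@2 write@3
I2 add r2: issue@3 deps=(None,None) exec_start@3 write@6
I3 add r1: issue@4 deps=(None,None) exec_start@4 write@7
I4 mul r2: issue@5 deps=(None,2) exec_start@6 write@7

Answer: 4 3 6 7 7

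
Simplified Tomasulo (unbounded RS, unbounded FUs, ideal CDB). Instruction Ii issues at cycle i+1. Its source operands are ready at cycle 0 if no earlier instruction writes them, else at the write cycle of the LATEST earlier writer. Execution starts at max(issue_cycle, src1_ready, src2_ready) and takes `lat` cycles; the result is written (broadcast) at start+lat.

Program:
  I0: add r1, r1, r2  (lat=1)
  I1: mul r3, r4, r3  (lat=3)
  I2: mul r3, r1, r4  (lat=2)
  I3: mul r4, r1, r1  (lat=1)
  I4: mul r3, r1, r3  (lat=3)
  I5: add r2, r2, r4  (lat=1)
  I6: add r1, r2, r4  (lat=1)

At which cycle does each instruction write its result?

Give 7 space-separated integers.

I0 add r1: issue@1 deps=(None,None) exec_start@1 write@2
I1 mul r3: issue@2 deps=(None,None) exec_start@2 write@5
I2 mul r3: issue@3 deps=(0,None) exec_start@3 write@5
I3 mul r4: issue@4 deps=(0,0) exec_start@4 write@5
I4 mul r3: issue@5 deps=(0,2) exec_start@5 write@8
I5 add r2: issue@6 deps=(None,3) exec_start@6 write@7
I6 add r1: issue@7 deps=(5,3) exec_start@7 write@8

Answer: 2 5 5 5 8 7 8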